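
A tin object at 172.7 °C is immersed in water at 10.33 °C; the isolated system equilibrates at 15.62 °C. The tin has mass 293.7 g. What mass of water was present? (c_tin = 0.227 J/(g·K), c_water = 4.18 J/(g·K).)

m ≈ 474 g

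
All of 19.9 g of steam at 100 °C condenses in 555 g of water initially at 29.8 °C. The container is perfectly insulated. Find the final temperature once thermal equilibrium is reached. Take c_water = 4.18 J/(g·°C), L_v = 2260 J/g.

T_f ≈ 50.9 °C

Energy balance with sensible and latent terms:
latent heat released on condensation: 19.9×2260 = 44974; condensed water 100 °C→T: 83.18(T − 100); original water: 2319.9(T − 29.8)
2403.1 T = 44974 + 8318.2 + 69133 = 122425
T ≈ 50.95 °C — below 100 °C, confirming all the steam condensed.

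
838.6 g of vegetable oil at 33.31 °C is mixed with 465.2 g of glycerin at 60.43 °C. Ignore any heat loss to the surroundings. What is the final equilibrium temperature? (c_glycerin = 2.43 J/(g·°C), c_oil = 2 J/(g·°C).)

T_f ≈ 44.2 °C

Taking heat into each body as positive, Σ m c ΔT = 0:
465.2*2.43*(T − 60.43) + 838.6*2*(T − 33.31) = 0
2807.6 T = 124180
T = 124180 / 2807.6 = 44.2 °C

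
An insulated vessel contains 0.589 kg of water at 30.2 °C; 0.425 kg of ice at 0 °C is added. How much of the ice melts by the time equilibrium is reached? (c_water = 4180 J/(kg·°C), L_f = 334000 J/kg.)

Heat available from the water dropping to 0 °C: 0.589·4180·30.2 = 74353 J.
Melting all 0.425 kg of ice would need 0.425·334000 = 141950 J.
That's not enough to melt it all — equilibrium is at 0 °C with ice remaining.
m_melt = 74353 / L_f = 0.2226 kg.

m_melted ≈ 0.223 kg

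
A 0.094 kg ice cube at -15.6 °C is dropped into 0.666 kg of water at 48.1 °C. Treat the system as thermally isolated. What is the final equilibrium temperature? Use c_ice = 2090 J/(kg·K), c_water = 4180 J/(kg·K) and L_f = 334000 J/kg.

Taking heat into each body as positive, Σ m c ΔT = 0:
ice -15.6→0 °C: 0.094×2090×15.6 = 3064.8; latent heat to melt: 0.094×334000 = 31396; meltwater 0→T: 0.094×4180×T = 392.92 T; water: 2783.9(T − 48.1)
3176.8 T = 133905 − 34461 = 99444
T ≈ 31.30 °C (positive, so assuming full melt was valid).

T_f ≈ 31.3 °C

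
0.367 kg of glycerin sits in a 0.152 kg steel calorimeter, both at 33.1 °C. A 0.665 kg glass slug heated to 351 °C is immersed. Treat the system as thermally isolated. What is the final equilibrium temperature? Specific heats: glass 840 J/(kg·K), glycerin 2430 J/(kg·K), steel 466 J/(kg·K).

With ΣQ=0 the equilibrium temperature is the m·c-weighted mean:
T_f = (558.6*351 + 891.81*33.1 + 70.83*33.1) / (558.6 + 891.81 + 70.83)
    = 227932 / 1521.2 ≈ 149.83 °C

T_f ≈ 149.8 °C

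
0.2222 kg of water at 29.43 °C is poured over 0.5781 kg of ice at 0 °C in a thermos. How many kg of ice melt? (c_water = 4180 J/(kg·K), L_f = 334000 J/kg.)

m_melted ≈ 0.0818 kg

Water can give up m c ΔT = 0.2222×4180×29.43 = 27334 J before reaching 0 °C.
To melt every bit of ice: 0.5781×334000 = 193085 J.
27334 J < 193085 J, so only part of the ice melts and the system sits at 0 °C.
Mass melted = 27334/334000 ≈ 0.08184 kg.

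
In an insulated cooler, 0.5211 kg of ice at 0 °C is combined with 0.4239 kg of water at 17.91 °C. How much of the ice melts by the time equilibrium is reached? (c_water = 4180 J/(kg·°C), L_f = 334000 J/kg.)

m_melted ≈ 0.095 kg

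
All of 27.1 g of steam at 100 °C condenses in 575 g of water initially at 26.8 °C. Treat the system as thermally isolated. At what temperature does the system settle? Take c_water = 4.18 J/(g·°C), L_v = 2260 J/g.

T_f ≈ 54.4 °C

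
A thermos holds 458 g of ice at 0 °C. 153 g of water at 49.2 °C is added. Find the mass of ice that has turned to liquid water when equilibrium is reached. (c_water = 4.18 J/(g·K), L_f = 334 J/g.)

Cooling the water to 0 °C releases 153×4.18×49.2 = 31465 J.
To melt every bit of ice: 458×334 = 152972 J.
31465 J < 152972 J, so only part of the ice melts and the system sits at 0 °C.
m_melt = 31465 / L_f = 94.21 g.

m_melted ≈ 94.2 g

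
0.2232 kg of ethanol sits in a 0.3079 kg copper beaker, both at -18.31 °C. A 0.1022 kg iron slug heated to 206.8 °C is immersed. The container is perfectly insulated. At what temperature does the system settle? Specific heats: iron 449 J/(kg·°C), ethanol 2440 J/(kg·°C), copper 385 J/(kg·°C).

T_f = Σ m_i c_i T_i / Σ m_i c_i:
T_f = (45.89*206.8 + 544.61*(-18.31) + 118.54*(-18.31)) / (45.89 + 544.61 + 118.54)
    = -2652.7 / 709.04 ≈ -3.74 °C

T_f ≈ -3.7 °C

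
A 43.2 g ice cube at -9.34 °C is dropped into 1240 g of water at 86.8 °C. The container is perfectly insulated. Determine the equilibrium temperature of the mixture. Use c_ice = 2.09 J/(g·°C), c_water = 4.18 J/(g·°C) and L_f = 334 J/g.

Let T be the final temperature. ΣQ_i = 0:
ice -9.34→0 °C: 43.2·2.09·9.34 = 843.29; melt ice: 43.2·334 = 14429; meltwater 0→T: 43.2·4.18·T = 180.58 T; water: 5183.2(T − 86.8)
5363.8 T = 449902 − 15272 = 434630
T ≈ 81.03 °C — above 0 °C, consistent with complete melting.

T_f ≈ 81.0 °C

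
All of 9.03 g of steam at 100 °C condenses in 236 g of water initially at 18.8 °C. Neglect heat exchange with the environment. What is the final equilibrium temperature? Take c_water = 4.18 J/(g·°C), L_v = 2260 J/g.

Conservation of energy gives ΣQ = 0:
condense steam: −9.03·2260 = −20408
  condensed water 100 °C→T: 37.75(T − 100)
  water warms: 236·4.18·(T − 18.8) = 986.48(T − 18.8)
1024.2 T = 20408 + 3774.5 + 18546 = 42728
T ≈ 41.72 °C — below 100 °C, confirming all the steam condensed.

T_f ≈ 41.7 °C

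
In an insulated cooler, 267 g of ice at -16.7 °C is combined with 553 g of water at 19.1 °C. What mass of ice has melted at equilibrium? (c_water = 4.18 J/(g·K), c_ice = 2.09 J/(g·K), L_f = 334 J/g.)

Cooling the water to 0 °C releases 553×4.18×19.1 = 44150 J.
Of that, 267×2.09×16.7 = 9319.1 J goes to bring the ice to 0 °C, leaving 34831 J.
Fully melting the ice requires m_ice L_f = 267×334 = 89178 J.
That's not enough to melt it all — equilibrium is at 0 °C with ice remaining.
Mass melted = 34831/334 ≈ 104.3 g.

m_melted ≈ 104 g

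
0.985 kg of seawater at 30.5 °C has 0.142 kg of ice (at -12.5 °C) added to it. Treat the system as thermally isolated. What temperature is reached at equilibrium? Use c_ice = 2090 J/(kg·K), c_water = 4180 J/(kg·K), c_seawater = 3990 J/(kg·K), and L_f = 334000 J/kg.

T_f ≈ 15.2 °C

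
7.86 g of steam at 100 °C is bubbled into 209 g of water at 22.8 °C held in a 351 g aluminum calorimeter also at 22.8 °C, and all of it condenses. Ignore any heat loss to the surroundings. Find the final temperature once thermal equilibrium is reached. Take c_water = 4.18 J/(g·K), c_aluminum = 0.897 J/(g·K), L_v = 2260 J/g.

Sum of m c ΔT and latent-heat terms is zero:
latent heat released on condensation: 7.86·2260 = 17764; condensed water 100 °C→T: 32.85(T − 100); original water: 873.62(T − 22.8); aluminum cup: 351·0.897·(T − 22.8) = 314.85(T − 22.8)
1221.3 T = 17764 + 3285.5 + 27097 = 48146
T ≈ 39.42 °C, under the boiling point, so the assumption holds.

T_f ≈ 39.4 °C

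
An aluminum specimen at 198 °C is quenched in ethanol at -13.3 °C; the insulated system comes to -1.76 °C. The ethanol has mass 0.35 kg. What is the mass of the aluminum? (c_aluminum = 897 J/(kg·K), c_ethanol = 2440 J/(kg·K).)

m ≈ 0.055 kg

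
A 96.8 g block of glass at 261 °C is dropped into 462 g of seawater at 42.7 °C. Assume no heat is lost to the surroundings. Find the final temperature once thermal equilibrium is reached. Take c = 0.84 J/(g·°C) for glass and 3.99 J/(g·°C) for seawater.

T_f ≈ 51.9 °C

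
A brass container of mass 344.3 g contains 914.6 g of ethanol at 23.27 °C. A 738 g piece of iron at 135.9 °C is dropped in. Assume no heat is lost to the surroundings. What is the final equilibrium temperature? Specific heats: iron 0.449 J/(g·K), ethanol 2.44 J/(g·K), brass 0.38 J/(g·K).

With ΣQ=0 the equilibrium temperature is the m·c-weighted mean:
T_f = (331.36*135.9 + 2231.6*23.27 + 130.83*23.27) / (331.36 + 2231.6 + 130.83)
    = 100006 / 2693.8 ≈ 37.12 °C

T_f ≈ 37.1 °C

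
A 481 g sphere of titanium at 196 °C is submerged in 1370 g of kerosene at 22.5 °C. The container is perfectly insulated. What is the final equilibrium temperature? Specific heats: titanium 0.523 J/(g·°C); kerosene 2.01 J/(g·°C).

Energy conservation, ΣQ = 0:
481×0.523×(T − 196) + 1370×2.01×(T − 22.5) = 0
(251.56 + 2753.7) T = 251.56×196 + 2753.7×22.5
T ≈ 37.02 °C

T_f ≈ 37.0 °C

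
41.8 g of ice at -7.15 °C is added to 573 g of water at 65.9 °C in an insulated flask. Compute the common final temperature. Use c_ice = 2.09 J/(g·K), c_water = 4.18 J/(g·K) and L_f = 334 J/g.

Energy balance with sensible and latent terms:
ice -7.15→0 °C: 41.8·2.09·7.15 = 624.64
  melt ice: 41.8·334 = 13961
  meltwater 0→T: 41.8·4.18·T = 174.72 T
  water: 2395.1(T − 65.9)
2569.9 T = 157840 − 14586 = 143254
T ≈ 55.74 °C (positive, so assuming full melt was valid).

T_f ≈ 55.7 °C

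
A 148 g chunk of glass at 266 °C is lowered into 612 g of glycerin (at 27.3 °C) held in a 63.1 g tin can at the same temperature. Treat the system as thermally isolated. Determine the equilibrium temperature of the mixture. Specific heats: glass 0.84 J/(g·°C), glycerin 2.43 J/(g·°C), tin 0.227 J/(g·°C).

T_f ≈ 45.6 °C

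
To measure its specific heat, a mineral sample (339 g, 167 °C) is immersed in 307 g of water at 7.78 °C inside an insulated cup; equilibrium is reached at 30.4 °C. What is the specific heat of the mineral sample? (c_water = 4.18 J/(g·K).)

Heat lost by the mineral sample = heat gained by the water:
339·c·(167 − 30.4) = 307·4.18·(30.4 − 7.78)
46307 c = 29027  ⇒  c ≈ 0.6268 J/(g·K)

c ≈ 0.627 J/(g·K)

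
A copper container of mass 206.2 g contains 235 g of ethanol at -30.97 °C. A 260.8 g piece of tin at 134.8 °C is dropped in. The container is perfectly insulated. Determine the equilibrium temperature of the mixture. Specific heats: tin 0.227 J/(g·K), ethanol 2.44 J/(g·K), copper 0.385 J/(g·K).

Energy conservation, ΣQ = 0:
260.8*0.227*(T − 134.8) + 235*2.44*(T − (-30.97)) + 206.2*0.385*(T − (-30.97)) = 0
(59.2 + 573.4 + 79.39) T = 59.2*134.8 + 573.4*(-30.97) + 79.39*(-30.97)
T = -12236 / 711.99 = -17.2 °C

T_f ≈ -17.2 °C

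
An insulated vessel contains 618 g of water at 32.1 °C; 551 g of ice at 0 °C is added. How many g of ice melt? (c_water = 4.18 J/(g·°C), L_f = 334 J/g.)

Cooling the water to 0 °C releases 618·4.18·32.1 = 82922 J.
To melt every bit of ice: 551·334 = 184034 J.
That's not enough to melt it all — equilibrium is at 0 °C with ice remaining.
m_melt = 82922 / L_f = 248.3 g.

m_melted ≈ 248 g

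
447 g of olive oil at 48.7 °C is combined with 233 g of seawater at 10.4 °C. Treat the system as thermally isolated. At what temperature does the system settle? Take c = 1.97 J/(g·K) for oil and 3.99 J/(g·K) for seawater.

T_f ≈ 29.0 °C

T_f is the heat-capacity-weighted average of the initial temperatures:
T_f = (880.59×48.7 + 929.67×10.4) / (880.59 + 929.67)
    = 52553 / 1810.3 ≈ 29.03 °C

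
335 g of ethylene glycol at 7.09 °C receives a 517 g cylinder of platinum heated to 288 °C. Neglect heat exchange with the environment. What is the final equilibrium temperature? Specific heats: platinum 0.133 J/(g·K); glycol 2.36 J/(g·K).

Let T be the final temperature. ΣQ_i = 0:
517×0.133×(T − 288) + 335×2.36×(T − 7.09) = 0
859.36 T = 25409
T = 25409 / 859.36 = 29.6 °C

T_f ≈ 29.6 °C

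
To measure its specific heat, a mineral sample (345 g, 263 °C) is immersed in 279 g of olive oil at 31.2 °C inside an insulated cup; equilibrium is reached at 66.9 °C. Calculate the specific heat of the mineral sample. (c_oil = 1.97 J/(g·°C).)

Net heat exchanged in the isolated system is zero:
345×c×(66.9 − 263) + 279×1.97×(66.9 − 31.2) = 0
-67654 c = -19622
c = -19622/-67654 ≈ 0.29 J/(g·°C)

c ≈ 0.29 J/(g·°C)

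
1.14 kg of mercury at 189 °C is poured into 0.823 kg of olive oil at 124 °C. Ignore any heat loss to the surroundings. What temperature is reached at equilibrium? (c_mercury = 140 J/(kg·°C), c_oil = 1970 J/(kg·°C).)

With ΣQ=0 the equilibrium temperature is the m·c-weighted mean:
T_f = (159.6*189 + 1621.3*124) / (159.6 + 1621.3)
    = 231207 / 1780.9 ≈ 129.83 °C

T_f ≈ 129.8 °C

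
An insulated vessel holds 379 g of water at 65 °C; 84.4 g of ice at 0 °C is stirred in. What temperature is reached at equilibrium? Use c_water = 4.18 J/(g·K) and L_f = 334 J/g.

T_f ≈ 38.6 °C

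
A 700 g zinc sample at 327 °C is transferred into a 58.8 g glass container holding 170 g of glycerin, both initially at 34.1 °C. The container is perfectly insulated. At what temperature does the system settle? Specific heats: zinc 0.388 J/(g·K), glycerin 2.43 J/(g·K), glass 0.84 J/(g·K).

T_f ≈ 142.5 °C

Conservation of energy gives ΣQ = 0:
700·0.388·(T − 327) + 170·2.43·(T − 34.1) + 58.8·0.84·(T − 34.1) = 0
271.6(T − 327) + 413.1(T − 34.1) + 49.39(T − 34.1) = 0
(271.6 + 413.1 + 49.39) T = 271.6·327 + 413.1·34.1 + 49.39·34.1
T ≈ 142.47 °C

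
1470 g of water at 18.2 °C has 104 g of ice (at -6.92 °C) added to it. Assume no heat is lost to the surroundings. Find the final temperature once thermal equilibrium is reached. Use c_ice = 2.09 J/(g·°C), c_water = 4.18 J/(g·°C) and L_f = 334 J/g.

T_f ≈ 11.5 °C

Net heat exchanged in the isolated system is zero:
ice -6.92→0 °C: 104·2.09·6.92 = 1504.1; latent heat to melt: 104·334 = 34736; meltwater 0→T: 104·4.18·T = 434.72 T; water: 6144.6(T − 18.2)
6579.3 T = 111832 − 36240 = 75592
T ≈ 11.49 °C. Since T > 0 °C, the all-ice-melts assumption holds.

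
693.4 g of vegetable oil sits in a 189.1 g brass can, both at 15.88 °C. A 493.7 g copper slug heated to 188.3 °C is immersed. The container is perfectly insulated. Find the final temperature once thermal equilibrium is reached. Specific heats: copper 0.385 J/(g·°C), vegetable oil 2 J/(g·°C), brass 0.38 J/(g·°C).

Conservation of energy gives ΣQ = 0:
493.7·0.385·(T − 188.3) + 693.4·2·(T − 15.88) + 189.1·0.38·(T − 15.88) = 0
1648.7 T = 58955
T = 58955/1648.7 ≈ 35.76 °C

T_f ≈ 35.8 °C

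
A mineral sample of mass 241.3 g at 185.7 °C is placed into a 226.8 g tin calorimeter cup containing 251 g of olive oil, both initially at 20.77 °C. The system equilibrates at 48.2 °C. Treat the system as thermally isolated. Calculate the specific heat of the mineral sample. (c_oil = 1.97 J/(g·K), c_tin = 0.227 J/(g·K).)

c ≈ 0.451 J/(g·K)

Energy conservation, ΣQ = 0:
241.3×c×(48.2 − 185.7) + 251×1.97×(48.2 − 20.77) + 226.8×0.227×(48.2 − 20.77) = 0
-33179 c = -14976
c = -14976/-33179 ≈ 0.4514 J/(g·K)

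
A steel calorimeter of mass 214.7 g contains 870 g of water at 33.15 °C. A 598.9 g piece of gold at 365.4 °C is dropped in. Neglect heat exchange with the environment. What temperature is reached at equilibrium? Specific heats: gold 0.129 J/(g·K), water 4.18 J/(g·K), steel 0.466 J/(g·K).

T_f ≈ 39.9 °C

Setting the total heat transfer to zero:
598.9*0.129*(T − 365.4) + 870*4.18*(T − 33.15) + 214.7*0.466*(T − 33.15) = 0
3813.9 T = 152100
T = 152100/3813.9 ≈ 39.88 °C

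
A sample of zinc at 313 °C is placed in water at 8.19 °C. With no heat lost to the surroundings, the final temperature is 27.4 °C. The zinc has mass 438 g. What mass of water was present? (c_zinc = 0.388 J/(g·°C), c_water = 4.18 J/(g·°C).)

Net heat exchanged in the isolated system is zero:
438·0.388·(27.4 − 313) + m·4.18·(27.4 − 8.19) = 0
80.3 m = 48536
m = 48536/80.3 ≈ 604.5 g

m ≈ 604 g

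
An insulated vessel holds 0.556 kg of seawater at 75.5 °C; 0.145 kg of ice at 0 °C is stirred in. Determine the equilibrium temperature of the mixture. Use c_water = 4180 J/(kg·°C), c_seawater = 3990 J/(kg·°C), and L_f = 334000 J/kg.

T_f ≈ 42.2 °C

Taking heat into each body as positive, Σ m c ΔT = 0:
melt ice: 0.145×334000 = 48430; warm the meltwater: 606.1 T; seawater: 2218.4(T − 75.5)
2824.5 T = 167492 − 48430 = 119062
T ≈ 42.15 °C. Since T > 0 °C, the all-ice-melts assumption holds.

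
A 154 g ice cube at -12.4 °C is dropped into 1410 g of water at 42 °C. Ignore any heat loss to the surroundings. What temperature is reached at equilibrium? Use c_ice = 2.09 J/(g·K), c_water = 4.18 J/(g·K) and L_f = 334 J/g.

Let T be the final temperature. ΣQ_i = 0:
ice -12.4→0 °C: 154×2.09×12.4 = 3991.1
  fusion: m_ice L_f = 154×334 = 51436
  warm the meltwater: 643.72 T
  water: 5893.8(T − 42)
6537.5 T = 247540 − 55427 = 192113
T ≈ 29.39 °C. Since T > 0 °C, the all-ice-melts assumption holds.

T_f ≈ 29.4 °C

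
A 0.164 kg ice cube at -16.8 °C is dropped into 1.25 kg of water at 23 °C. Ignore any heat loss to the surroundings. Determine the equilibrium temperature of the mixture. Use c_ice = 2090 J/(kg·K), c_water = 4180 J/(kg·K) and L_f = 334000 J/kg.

Conservation of energy gives ΣQ = 0:
warm ice to 0 °C: 0.164·2090·(0 − (-16.8)) = 5758.4; latent heat to melt: 0.164·334000 = 54776; meltwater 0→T: 0.164·4180·T = 685.52 T; water: 5225(T − 23)
5910.5 T = 120175 − 60534 = 59641
T ≈ 10.09 °C — above 0 °C, consistent with complete melting.

T_f ≈ 10.1 °C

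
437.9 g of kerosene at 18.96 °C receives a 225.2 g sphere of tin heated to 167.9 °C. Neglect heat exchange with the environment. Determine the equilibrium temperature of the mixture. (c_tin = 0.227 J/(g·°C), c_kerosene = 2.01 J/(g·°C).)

With ΣQ=0 the equilibrium temperature is the m·c-weighted mean:
T_f = (51.12×167.9 + 880.18×18.96) / (51.12 + 880.18)
    = 25271 / 931.3 ≈ 27.14 °C

T_f ≈ 27.1 °C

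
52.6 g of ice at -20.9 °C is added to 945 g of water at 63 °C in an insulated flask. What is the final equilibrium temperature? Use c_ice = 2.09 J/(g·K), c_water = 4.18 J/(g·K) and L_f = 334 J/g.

T_f ≈ 54.9 °C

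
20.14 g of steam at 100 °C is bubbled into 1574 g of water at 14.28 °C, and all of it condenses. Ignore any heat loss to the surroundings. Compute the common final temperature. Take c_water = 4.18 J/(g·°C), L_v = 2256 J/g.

T_f ≈ 22.2 °C

Let T be the final temperature. ΣQ_i = 0:
steam→water at 100 °C releases m L_v = 20.14×2256 = 45436; condensate cools 100→T: 20.14×4.18×(T − 100) = 84.19(T − 100); original water: 6579.3(T − 14.28)
6663.5 T = 45436 + 8418.5 + 93953 = 147807
T ≈ 22.18 °C — below 100 °C, confirming all the steam condensed.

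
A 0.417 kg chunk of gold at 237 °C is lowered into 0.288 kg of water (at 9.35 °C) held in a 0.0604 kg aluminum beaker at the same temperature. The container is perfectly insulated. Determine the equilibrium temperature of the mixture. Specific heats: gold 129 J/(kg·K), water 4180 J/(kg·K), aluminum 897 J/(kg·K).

T_f ≈ 18.7 °C

T_f = Σ m_i c_i T_i / Σ m_i c_i:
T_f = (53.79·237 + 1203.8·9.35 + 54.18·9.35) / (53.79 + 1203.8 + 54.18)
    = 24511 / 1311.8 ≈ 18.69 °C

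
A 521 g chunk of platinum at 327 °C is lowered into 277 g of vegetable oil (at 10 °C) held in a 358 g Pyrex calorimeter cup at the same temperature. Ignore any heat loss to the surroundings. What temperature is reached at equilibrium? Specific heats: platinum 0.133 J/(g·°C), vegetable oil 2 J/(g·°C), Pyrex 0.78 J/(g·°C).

T_f ≈ 34.3 °C

T_f = Σ m_i c_i T_i / Σ m_i c_i:
T_f = (69.29*327 + 554*10 + 279.24*10) / (69.29 + 554 + 279.24)
    = 30991 / 902.53 ≈ 34.34 °C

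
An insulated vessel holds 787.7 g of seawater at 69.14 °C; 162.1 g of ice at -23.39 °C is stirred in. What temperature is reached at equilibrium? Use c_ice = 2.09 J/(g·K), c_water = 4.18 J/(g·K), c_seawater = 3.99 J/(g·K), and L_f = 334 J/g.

T_f ≈ 40.6 °C

Setting the total heat transfer to zero:
warm ice to 0 °C: 162.1·2.09·(0 − (-23.39)) = 7924.3; fusion: m_ice L_f = 162.1·334 = 54141; meltwater 0→T: 162.1·4.18·T = 677.58 T; seawater cools: 787.7·3.99·(T − 69.14) = 3142.9(T − 69.14)
3820.5 T = 217302 − 62066 = 155236
T ≈ 40.63 °C — above 0 °C, consistent with complete melting.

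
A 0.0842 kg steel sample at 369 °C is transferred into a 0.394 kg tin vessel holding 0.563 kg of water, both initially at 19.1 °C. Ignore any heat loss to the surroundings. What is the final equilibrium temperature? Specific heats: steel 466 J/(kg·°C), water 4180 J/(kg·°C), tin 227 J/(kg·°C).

T_f ≈ 24.6 °C

Conservation of energy gives ΣQ = 0:
0.0842*466*(T − 369) + 0.563*4180*(T − 19.1) + 0.394*227*(T − 19.1) = 0
39.24(T − 369) + 2353.3(T − 19.1) + 89.44(T − 19.1) = 0
(39.24 + 2353.3 + 89.44) T = 39.24*369 + 2353.3*19.1 + 89.44*19.1
T ≈ 24.63 °C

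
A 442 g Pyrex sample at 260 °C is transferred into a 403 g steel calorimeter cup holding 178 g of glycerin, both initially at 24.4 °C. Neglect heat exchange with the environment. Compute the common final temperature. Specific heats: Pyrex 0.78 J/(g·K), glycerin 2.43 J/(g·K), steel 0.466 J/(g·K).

Let T be the final temperature. ΣQ_i = 0:
442×0.78×(T − 260) + 178×2.43×(T − 24.4) + 403×0.466×(T − 24.4) = 0
344.76(T − 260) + 432.54(T − 24.4) + 187.8(T − 24.4) = 0
965.1 T = 104774
T ≈ 108.56 °C

T_f ≈ 108.6 °C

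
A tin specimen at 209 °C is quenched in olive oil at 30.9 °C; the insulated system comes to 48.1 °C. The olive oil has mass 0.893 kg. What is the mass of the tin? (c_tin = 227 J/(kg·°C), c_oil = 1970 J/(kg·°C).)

Heat gained plus heat lost sum to zero:
m×227×(48.1 − 209) + 0.893×1970×(48.1 − 30.9) = 0
-36524 m = -30258
m = -30258/-36524 ≈ 0.8284 kg

m ≈ 0.828 kg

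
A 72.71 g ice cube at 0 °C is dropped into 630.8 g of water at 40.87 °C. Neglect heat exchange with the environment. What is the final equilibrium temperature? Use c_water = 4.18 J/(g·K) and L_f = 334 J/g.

T_f ≈ 28.4 °C

Energy conservation, ΣQ = 0:
fusion: m_ice L_f = 72.71·334 = 24285; warm the meltwater: 303.93 T; water cools: 630.8·4.18·(T − 40.87) = 2636.7(T − 40.87)
2940.7 T = 107764 − 24285 = 83479
T ≈ 28.39 °C — above 0 °C, consistent with complete melting.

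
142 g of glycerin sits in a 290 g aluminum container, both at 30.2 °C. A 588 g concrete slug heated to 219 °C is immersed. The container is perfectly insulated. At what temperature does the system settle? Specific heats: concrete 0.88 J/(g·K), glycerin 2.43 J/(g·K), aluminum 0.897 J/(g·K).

T_f ≈ 117.2 °C

Energy conservation, ΣQ = 0:
588·0.88·(T − 219) + 142·2.43·(T − 30.2) + 290·0.897·(T − 30.2) = 0
517.44(T − 219) + 345.06(T − 30.2) + 260.13(T − 30.2) = 0
1122.6 T = 131596
T = 131596/1122.6 ≈ 117.22 °C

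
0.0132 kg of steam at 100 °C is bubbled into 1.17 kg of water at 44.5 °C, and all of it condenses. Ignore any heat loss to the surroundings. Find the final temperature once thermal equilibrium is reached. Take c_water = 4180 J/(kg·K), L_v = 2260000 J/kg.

T_f ≈ 51.2 °C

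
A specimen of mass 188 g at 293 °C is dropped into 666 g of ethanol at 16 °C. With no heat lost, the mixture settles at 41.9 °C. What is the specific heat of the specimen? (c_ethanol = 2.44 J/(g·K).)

c ≈ 0.892 J/(g·K)

m_s c (T_s − T_f) = m_ethanol c_ethanol (T_f − T_0):
188×c×(293 − 41.9) = 666×2.44×(41.9 − 16)
47207 c = 42089  ⇒  c ≈ 0.8916 J/(g·K)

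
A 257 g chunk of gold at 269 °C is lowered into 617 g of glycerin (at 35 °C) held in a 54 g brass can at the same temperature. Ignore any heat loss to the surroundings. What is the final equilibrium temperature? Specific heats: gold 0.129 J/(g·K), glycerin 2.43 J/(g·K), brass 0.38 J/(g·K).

Let T be the final temperature. ΣQ_i = 0:
257×0.129×(T − 269) + 617×2.43×(T − 35) + 54×0.38×(T − 35) = 0
(33.15 + 1499.3 + 20.52) T = 33.15×269 + 1499.3×35 + 20.52×35
T = 62112 / 1553 = 40 °C

T_f ≈ 40.0 °C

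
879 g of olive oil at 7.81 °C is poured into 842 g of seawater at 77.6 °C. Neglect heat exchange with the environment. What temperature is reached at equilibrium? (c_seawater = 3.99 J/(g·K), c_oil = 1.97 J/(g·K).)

T_f ≈ 53.9 °C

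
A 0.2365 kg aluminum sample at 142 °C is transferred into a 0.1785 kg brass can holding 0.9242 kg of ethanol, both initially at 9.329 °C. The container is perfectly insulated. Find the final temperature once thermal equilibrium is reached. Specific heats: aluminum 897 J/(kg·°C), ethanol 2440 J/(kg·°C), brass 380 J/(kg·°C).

T_f ≈ 20.4 °C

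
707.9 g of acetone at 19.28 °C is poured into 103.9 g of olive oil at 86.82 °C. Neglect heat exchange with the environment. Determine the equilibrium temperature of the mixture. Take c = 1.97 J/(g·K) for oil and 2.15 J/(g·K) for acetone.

Conservation of energy gives ΣQ = 0:
103.9*1.97*(T − 86.82) + 707.9*2.15*(T − 19.28) = 0
(204.68 + 1522) T = 204.68*86.82 + 1522*19.28
T ≈ 27.29 °C

T_f ≈ 27.3 °C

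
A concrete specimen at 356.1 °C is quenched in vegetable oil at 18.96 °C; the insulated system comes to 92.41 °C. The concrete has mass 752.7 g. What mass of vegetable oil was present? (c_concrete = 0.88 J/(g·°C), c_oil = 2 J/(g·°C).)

m ≈ 1190 g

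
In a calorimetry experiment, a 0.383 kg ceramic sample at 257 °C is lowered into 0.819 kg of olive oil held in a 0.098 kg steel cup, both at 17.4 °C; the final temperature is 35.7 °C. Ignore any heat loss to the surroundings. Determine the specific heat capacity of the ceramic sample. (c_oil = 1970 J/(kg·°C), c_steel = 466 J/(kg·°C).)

Let T be the final temperature. ΣQ_i = 0:
0.383·c·(35.7 − 257) + 0.819·1970·(35.7 − 17.4) + 0.098·466·(35.7 − 17.4) = 0
-84.76 c = -30361
c = -30361/-84.76 ≈ 358.2 J/(kg·°C)

c ≈ 358 J/(kg·°C)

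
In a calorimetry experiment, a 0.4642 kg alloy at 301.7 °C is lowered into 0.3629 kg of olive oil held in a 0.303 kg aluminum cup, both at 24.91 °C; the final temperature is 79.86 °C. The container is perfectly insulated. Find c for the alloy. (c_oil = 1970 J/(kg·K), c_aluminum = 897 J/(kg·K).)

c ≈ 527 J/(kg·K)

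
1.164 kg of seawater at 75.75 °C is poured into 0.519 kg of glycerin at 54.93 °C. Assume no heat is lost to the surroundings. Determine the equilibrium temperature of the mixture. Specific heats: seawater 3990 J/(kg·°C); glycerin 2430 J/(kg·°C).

T_f ≈ 71.3 °C

Energy conservation, ΣQ = 0:
1.164×3990×(T − 75.75) + 0.519×2430×(T − 54.93) = 0
4644.4(T − 75.75) + 1261.2(T − 54.93) = 0
5905.5 T = 421086
T = 421086 / 5905.5 = 71.3 °C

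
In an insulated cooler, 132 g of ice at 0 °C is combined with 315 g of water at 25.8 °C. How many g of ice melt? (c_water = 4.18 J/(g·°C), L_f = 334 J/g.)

m_melted ≈ 102 g

Cooling the water to 0 °C releases 315×4.18×25.8 = 33971 J.
Melting all 132 g of ice would need 132×334 = 44088 J.
33971 J < 44088 J, so only part of the ice melts and the system sits at 0 °C.
m_melt = 33971 / L_f = 101.7 g.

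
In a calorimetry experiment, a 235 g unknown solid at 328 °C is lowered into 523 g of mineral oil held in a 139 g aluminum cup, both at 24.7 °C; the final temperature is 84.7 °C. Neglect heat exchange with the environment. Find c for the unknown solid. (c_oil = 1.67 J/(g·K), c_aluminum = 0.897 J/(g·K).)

Let T be the final temperature. ΣQ_i = 0:
235·c·(84.7 − 328) + 523·1.67·(84.7 − 24.7) + 139·0.897·(84.7 − 24.7) = 0
-57176 c = -59886
c = -59886/-57176 ≈ 1.047 J/(g·K)

c ≈ 1.05 J/(g·K)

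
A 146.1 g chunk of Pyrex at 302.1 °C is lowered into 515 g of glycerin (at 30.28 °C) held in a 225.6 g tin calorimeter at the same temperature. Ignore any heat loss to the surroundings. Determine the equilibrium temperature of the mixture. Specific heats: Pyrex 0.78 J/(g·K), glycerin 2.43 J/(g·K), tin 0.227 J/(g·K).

T_f ≈ 52.1 °C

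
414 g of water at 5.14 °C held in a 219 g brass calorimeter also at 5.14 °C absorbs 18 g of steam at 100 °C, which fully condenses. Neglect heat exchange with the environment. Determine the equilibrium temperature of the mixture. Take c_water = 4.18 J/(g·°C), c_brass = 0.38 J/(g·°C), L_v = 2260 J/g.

T_f ≈ 30.5 °C

Taking heat into each body as positive, Σ m c ΔT = 0:
latent heat released on condensation: 18·2260 = 40680; condensed water 100 °C→T: 75.24(T − 100); original water: 1730.5(T − 5.14); cup: 83.22(T − 5.14)
1889 T = 40680 + 7524 + 9322.6 = 57527
T ≈ 30.45 °C (< 100 °C, so full condensation is consistent).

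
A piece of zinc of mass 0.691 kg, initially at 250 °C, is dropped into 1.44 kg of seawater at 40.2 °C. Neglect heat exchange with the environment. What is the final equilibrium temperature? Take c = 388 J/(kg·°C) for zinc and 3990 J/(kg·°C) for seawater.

Energy conservation, ΣQ = 0:
0.691*388*(T − 250) + 1.44*3990*(T − 40.2) = 0
6013.7 T = 298000
T = 298000/6013.7 ≈ 49.55 °C

T_f ≈ 49.6 °C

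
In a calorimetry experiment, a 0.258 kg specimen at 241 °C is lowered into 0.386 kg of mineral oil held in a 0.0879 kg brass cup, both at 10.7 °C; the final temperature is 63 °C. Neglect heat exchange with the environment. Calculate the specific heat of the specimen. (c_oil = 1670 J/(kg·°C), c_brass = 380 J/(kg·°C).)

c ≈ 772 J/(kg·°C)

Let T be the final temperature. ΣQ_i = 0:
0.258×c×(63 − 241) + 0.386×1670×(63 − 10.7) + 0.0879×380×(63 − 10.7) = 0
-45.92 c = -35461
c = -35461/-45.92 ≈ 772.2 J/(kg·°C)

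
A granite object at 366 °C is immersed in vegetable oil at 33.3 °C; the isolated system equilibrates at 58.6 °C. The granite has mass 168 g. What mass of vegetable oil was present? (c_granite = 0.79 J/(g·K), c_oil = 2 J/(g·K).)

Energy conservation, ΣQ = 0:
168·0.79·(58.6 − 366) + m·2·(58.6 − 33.3) = 0
50.6 m = 40798
m = 40798/50.6 ≈ 806.3 g

m ≈ 806 g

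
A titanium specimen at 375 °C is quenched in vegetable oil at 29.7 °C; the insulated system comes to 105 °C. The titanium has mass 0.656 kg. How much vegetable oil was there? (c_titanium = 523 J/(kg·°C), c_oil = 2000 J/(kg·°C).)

Conservation of energy gives ΣQ = 0:
0.656×523×(105 − 375) + m×2000×(105 − 29.7) = 0
150600 m = 92634
m = 92634/150600 ≈ 0.6151 kg

m ≈ 0.615 kg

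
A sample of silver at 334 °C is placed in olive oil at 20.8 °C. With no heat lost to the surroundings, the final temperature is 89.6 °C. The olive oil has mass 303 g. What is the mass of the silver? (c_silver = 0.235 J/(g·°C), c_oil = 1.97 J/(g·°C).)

m ≈ 715 g

Taking heat into each body as positive, Σ m c ΔT = 0:
m·0.235·(89.6 − 334) + 303·1.97·(89.6 − 20.8) = 0
-57.43 m = -41067
m = -41067/-57.43 ≈ 715 g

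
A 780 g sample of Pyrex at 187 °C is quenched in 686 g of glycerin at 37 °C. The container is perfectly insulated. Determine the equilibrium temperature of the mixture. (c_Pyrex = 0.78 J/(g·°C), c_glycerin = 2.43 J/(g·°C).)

T_f ≈ 77.1 °C

Net heat exchanged in the isolated system is zero:
780·0.78·(T − 187) + 686·2.43·(T − 37) = 0
2275.4 T = 175449
T = 175449/2275.4 ≈ 77.11 °C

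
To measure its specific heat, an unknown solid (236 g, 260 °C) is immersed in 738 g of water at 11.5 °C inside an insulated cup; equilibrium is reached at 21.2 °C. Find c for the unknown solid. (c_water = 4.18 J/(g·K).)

m_s c (T_s − T_f) = m_water c_water (T_f − T_0):
236×c×(260 − 21.2) = 738×4.18×(21.2 − 11.5)
56357 c = 29923  ⇒  c ≈ 0.531 J/(g·K)

c ≈ 0.531 J/(g·K)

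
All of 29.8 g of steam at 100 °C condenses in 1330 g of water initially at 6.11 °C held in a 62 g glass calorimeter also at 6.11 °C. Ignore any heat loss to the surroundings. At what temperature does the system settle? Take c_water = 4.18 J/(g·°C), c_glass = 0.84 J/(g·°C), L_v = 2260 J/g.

T_f ≈ 19.9 °C

Taking heat into each body as positive, Σ m c ΔT = 0:
condense steam: −29.8×2260 = −67348
  condensate cools 100→T: 29.8×4.18×(T − 100) = 124.56(T − 100)
  original water: 5559.4(T − 6.11)
  glass cup: 62×0.84×(T − 6.11) = 52.08(T − 6.11)
5736 T = 67348 + 12456 + 34286 = 114091
T ≈ 19.89 °C — below 100 °C, confirming all the steam condensed.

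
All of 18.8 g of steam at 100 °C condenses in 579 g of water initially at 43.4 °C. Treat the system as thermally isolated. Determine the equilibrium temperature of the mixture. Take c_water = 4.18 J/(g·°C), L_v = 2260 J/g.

T_f ≈ 62.2 °C

Energy conservation, ΣQ = 0:
condense steam: −18.8·2260 = −42488; condensed water 100 °C→T: 78.58(T − 100); original water: 2420.2(T − 43.4)
2498.8 T = 42488 + 7858.4 + 105038 = 155384
T ≈ 62.18 °C, under the boiling point, so the assumption holds.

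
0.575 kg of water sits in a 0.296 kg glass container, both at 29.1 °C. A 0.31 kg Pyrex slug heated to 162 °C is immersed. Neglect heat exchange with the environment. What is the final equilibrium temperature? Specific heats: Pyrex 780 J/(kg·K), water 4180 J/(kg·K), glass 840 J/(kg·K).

Taking heat into each body as positive, Σ m c ΔT = 0:
0.31·780·(T − 162) + 0.575·4180·(T − 29.1) + 0.296·840·(T − 29.1) = 0
241.8(T − 162) + 2403.5(T − 29.1) + 248.64(T − 29.1) = 0
(241.8 + 2403.5 + 248.64) T = 241.8·162 + 2403.5·29.1 + 248.64·29.1
T = 116349/2893.9 ≈ 40.20 °C

T_f ≈ 40.2 °C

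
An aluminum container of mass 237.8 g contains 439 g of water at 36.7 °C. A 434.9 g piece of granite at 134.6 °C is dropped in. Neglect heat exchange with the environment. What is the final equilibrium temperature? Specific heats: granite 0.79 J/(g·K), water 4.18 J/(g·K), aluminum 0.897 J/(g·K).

Net heat exchanged in the isolated system is zero:
434.9·0.79·(T − 134.6) + 439·4.18·(T − 36.7) + 237.8·0.897·(T − 36.7) = 0
343.57(T − 134.6) + 1835(T − 36.7) + 213.31(T − 36.7) = 0
2391.9 T = 121418
T = 121418 / 2391.9 = 50.8 °C

T_f ≈ 50.8 °C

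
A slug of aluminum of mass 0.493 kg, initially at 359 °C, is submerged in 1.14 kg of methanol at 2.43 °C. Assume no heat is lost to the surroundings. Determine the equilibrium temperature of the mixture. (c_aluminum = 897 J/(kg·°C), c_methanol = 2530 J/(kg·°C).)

Setting the total heat transfer to zero:
0.493×897×(T − 359) + 1.14×2530×(T − 2.43) = 0
(442.22 + 2884.2) T = 442.22×359 + 2884.2×2.43
T = 165766 / 3326.4 = 49.8 °C

T_f ≈ 49.8 °C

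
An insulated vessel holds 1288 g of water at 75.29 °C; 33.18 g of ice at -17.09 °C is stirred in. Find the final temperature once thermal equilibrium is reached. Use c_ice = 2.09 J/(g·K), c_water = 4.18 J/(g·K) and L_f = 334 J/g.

Energy balance with sensible and latent terms:
ice -17.09→0 °C: 33.18×2.09×17.09 = 1185.1
  fusion: m_ice L_f = 33.18×334 = 11082
  warm the meltwater: 138.69 T
  water cools: 1288×4.18×(T − 75.29) = 5383.8(T − 75.29)
5522.5 T = 405349 − 12267 = 393082
T ≈ 71.18 °C — above 0 °C, consistent with complete melting.

T_f ≈ 71.2 °C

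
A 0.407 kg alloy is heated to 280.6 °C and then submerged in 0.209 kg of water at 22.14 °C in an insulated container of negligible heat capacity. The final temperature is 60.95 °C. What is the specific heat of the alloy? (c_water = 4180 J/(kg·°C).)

Heat lost by the alloy = heat gained by the water:
0.407×c×(280.6 − 60.95) = 0.209×4180×(60.95 − 22.14)
89.4 c = 33905  ⇒  c ≈ 379.3 J/(kg·°C)

c ≈ 379 J/(kg·°C)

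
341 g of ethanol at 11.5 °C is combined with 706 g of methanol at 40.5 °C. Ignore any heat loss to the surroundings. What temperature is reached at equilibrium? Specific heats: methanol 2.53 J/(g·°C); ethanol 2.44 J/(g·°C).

Conservation of energy gives ΣQ = 0:
706×2.53×(T − 40.5) + 341×2.44×(T − 11.5) = 0
1786.2(T − 40.5) + 832.04(T − 11.5) = 0
(1786.2 + 832.04) T = 1786.2×40.5 + 832.04×11.5
T = 81909/2618.2 ≈ 31.28 °C

T_f ≈ 31.3 °C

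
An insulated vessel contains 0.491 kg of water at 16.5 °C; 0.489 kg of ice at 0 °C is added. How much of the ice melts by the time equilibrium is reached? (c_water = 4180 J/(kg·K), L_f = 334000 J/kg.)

Water can give up m c ΔT = 0.491·4180·16.5 = 33864 J before reaching 0 °C.
To melt every bit of ice: 0.489·334000 = 163326 J.
That's not enough to melt it all — equilibrium is at 0 °C with ice remaining.
Mass melted = 33864/334000 ≈ 0.1014 kg.

m_melted ≈ 0.101 kg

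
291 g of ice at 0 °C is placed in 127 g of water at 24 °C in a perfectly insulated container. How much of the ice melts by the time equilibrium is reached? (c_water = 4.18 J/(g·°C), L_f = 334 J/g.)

m_melted ≈ 38.1 g

Heat available from the water dropping to 0 °C: 127·4.18·24 = 12741 J.
Fully melting the ice requires m_ice L_f = 291·334 = 97194 J.
12741 J < 97194 J, so only part of the ice melts and the system sits at 0 °C.
m_melt = 12741 / L_f = 38.15 g.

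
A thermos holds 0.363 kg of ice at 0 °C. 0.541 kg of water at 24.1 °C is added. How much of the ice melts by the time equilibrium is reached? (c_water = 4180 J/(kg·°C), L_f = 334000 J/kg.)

Heat available from the water dropping to 0 °C: 0.541·4180·24.1 = 54499 J.
Melting all 0.363 kg of ice would need 0.363·334000 = 121242 J.
54499 J < 121242 J, so only part of the ice melts and the system sits at 0 °C.
m_melted·334000 = 54499  ⇒  m_melted ≈ 0.1632 kg.

m_melted ≈ 0.163 kg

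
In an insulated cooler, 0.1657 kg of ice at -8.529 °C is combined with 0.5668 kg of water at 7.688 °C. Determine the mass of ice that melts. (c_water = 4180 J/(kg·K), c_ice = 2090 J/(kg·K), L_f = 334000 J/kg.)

Cooling the water to 0 °C releases 0.5668·4180·7.688 = 18215 J.
Of that, 0.1657·2090·8.529 = 2953.7 J goes to bring the ice to 0 °C, leaving 15261 J.
To melt every bit of ice: 0.1657·334000 = 55344 J.
15261 J < 55344 J, so only part of the ice melts and the system sits at 0 °C.
m_melt = 15261 / L_f = 0.04569 kg.

m_melted ≈ 0.0457 kg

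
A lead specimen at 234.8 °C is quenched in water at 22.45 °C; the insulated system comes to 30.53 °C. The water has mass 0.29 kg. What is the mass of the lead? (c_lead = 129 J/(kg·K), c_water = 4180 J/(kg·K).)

Heat gained plus heat lost sum to zero:
m·129·(30.53 − 234.8) + 0.29·4180·(30.53 − 22.45) = 0
-26351 m = -9794.6
m = -9794.6/-26351 ≈ 0.3717 kg

m ≈ 0.372 kg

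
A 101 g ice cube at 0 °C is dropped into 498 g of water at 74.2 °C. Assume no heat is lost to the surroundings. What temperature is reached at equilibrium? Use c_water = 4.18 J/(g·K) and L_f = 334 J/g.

T_f ≈ 48.2 °C

Heat gained plus heat lost sum to zero:
melt ice: 101×334 = 33734; warm the meltwater: 422.18 T; water: 2081.6(T − 74.2)
2503.8 T = 154458 − 33734 = 120724
T ≈ 48.22 °C. Since T > 0 °C, the all-ice-melts assumption holds.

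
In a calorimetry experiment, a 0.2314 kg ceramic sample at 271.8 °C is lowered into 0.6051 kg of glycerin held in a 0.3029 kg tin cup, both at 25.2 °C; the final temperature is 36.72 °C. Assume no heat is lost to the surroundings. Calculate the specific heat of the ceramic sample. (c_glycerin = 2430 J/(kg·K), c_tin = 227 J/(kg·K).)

c ≈ 326 J/(kg·K)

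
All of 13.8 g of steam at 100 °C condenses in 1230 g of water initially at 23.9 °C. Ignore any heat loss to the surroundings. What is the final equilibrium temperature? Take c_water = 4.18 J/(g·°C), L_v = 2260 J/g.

T_f ≈ 30.7 °C

Net heat exchanged in the isolated system is zero:
steam→water at 100 °C releases m L_v = 13.8·2260 = 31188; condensate cools 100→T: 13.8·4.18·(T − 100) = 57.68(T − 100); water warms: 1230·4.18·(T − 23.9) = 5141.4(T − 23.9)
5199.1 T = 31188 + 5768.4 + 122879 = 159836
T ≈ 30.74 °C (< 100 °C, so full condensation is consistent).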